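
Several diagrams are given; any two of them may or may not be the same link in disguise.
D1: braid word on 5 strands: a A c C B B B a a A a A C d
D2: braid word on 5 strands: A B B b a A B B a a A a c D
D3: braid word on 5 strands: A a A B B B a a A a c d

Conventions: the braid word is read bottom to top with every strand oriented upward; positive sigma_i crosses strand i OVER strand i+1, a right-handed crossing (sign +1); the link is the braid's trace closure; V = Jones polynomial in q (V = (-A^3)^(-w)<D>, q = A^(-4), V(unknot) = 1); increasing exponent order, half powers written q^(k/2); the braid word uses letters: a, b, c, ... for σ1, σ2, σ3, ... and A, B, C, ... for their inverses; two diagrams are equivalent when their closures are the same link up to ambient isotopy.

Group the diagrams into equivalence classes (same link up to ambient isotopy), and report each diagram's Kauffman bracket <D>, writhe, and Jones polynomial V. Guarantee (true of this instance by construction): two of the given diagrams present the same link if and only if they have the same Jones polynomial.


equivalence classes: {D1, D2, D3}
D1 (bracket A^-2 + A^6 - A^10; 14 crossings at w = -2): V = -q^-4 + q^-3 + q^-1
V(D2) = -q^-4 + q^-3 + q^-1  [14 crossings, <D> = A^-2 + A^6 - A^10, w = -2]
D3 (bracket A^4 + A^12 - A^16; 12 crossings at w = 0): V = -q^-4 + q^-3 + q^-1
key observation: one V(q) for all 3 diagrams — one class (guaranteed)


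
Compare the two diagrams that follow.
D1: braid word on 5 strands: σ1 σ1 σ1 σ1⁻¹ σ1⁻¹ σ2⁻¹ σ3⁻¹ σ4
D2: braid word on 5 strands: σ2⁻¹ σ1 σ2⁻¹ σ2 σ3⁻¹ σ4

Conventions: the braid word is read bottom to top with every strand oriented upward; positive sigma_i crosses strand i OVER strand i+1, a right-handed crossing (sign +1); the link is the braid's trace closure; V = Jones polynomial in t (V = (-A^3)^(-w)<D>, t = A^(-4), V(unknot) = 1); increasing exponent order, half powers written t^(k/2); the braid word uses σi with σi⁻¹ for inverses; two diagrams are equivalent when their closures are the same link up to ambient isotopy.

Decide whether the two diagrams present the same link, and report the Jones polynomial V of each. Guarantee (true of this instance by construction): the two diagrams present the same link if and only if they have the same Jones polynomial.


equivalent: yes
V(D1) = 1  (w 0, c 8, <D> = 1)
D2 (bracket 1; 6 crossings at w = 0): V = 1
why: all 2 diagrams share one V(t), hence one class


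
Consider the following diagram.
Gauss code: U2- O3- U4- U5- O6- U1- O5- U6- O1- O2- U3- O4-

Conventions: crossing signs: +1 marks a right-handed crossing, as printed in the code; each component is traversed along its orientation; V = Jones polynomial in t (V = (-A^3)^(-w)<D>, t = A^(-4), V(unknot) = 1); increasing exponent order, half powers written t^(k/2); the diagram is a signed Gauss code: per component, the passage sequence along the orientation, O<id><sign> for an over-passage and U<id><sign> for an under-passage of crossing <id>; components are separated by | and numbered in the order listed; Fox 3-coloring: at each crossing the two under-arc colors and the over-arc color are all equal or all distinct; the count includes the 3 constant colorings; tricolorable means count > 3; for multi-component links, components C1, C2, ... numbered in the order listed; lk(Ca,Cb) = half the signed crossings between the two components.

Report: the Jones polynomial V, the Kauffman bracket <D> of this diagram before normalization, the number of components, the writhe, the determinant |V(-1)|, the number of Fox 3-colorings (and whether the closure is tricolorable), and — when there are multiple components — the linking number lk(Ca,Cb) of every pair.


Jones polynomial: V(t) = t^-8 - 2t^-7 + t^-6 - 2t^-5 + 2t^-4 + t^-2
<D> = A^-10 + 2A^-2 - 2A^2 + A^6 - 2A^10 + A^14; writhe -6
components 1, writhe -6 (6 crossings)
3-colorings: 27 of 3^6, det 9 — tricolorable
note: w = -6 (over 6 crossings) is diagram-only; (-A^3)^(6) removes it from V


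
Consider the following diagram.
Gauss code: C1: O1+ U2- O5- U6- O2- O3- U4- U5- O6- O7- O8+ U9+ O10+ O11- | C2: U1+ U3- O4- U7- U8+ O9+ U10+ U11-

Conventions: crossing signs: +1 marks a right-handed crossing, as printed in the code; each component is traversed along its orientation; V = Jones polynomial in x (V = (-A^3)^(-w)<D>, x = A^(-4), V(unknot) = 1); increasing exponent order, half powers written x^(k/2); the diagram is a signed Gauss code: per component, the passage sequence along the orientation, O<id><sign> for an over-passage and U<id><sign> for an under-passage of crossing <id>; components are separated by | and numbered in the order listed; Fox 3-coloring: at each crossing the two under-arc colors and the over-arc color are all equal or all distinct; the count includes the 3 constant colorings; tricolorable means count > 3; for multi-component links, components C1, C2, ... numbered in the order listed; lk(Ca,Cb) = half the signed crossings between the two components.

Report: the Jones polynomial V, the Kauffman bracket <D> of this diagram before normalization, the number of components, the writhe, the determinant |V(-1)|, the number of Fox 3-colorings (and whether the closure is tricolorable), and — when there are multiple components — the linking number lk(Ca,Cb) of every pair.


V = x^(-11/2) - x^(-9/2) + x^(-7/2) - 2x^(-5/2) + x^(-3/2) - 2x^(-1/2)
<D> = 2A^-7 - A^-3 + 2A - A^5 + A^9 - A^13 (w = -3)
2 components over 11 crossings, w = -3
lk(C1,C2): 0
3 Fox colorings among 3^11, |V(-1)| = 8: not tricolorable
why: every pair of the 2 components has lk = 0


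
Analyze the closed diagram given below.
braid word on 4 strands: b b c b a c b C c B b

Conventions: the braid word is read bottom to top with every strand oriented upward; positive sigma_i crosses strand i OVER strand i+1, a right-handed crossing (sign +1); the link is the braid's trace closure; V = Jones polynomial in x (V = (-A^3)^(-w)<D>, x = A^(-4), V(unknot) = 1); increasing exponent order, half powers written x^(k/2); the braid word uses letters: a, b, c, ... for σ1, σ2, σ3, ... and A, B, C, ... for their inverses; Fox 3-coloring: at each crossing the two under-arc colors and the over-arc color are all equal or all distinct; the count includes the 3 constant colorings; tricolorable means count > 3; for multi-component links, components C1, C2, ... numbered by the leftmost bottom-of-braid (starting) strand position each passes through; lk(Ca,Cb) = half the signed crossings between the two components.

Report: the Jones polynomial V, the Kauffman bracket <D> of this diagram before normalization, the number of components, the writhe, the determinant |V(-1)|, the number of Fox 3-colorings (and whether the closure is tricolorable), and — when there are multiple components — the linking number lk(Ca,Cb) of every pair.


V(x) = x^2 + x^4 - x^5 + x^6 - x^7
bracket: A^-7 - A^-3 + A - A^5 - A^13, w = +7
1 component, writhe +7, over 11 crossings
det 5, colorings 3 of 3^11 — not tricolorable
observation: w = +7 shifts under R1 moves; the (-A^3)^(-7) factor cancels that in V


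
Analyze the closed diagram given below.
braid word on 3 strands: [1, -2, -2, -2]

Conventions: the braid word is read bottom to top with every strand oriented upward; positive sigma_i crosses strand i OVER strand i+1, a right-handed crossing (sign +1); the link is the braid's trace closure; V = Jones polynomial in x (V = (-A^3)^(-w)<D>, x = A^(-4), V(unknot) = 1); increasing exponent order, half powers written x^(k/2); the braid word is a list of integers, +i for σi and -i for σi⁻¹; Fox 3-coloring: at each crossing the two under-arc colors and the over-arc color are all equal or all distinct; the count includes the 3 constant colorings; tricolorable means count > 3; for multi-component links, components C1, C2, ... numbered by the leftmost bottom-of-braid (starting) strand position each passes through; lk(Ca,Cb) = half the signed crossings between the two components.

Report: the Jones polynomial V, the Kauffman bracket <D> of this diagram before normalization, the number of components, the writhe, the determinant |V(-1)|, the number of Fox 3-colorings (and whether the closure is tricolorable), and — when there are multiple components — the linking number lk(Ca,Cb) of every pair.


V(x) = -x^-4 + x^-3 + x^-1
bracket: A^-2 + A^6 - A^10, w = -2
1 component, writhe -2, over 4 crossings
det 3, colorings 9 of 3^4 — tricolorable
observation: w = -2 shifts under R1 moves; the (-A^3)^(2) factor cancels that in V


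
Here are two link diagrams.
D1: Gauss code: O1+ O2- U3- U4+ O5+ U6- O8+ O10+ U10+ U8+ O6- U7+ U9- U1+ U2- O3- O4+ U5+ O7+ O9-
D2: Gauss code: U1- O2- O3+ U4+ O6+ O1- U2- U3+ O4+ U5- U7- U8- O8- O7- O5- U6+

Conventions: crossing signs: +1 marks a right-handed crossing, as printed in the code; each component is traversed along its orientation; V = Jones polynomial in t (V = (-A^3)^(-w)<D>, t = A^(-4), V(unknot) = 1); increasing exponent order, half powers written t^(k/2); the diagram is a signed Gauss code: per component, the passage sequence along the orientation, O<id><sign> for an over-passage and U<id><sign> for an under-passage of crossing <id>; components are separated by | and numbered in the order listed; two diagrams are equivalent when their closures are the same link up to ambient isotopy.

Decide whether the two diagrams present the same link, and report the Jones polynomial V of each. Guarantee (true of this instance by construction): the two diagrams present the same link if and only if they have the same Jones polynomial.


equivalent: yes
D1 (bracket A^6; 10 crossings at w = +2): V = 1
D2 (bracket A^-6; 8 crossings at w = -2): V = 1
key observation: Reidemeister moves carry D1 (10 crossings) to D2 (8)


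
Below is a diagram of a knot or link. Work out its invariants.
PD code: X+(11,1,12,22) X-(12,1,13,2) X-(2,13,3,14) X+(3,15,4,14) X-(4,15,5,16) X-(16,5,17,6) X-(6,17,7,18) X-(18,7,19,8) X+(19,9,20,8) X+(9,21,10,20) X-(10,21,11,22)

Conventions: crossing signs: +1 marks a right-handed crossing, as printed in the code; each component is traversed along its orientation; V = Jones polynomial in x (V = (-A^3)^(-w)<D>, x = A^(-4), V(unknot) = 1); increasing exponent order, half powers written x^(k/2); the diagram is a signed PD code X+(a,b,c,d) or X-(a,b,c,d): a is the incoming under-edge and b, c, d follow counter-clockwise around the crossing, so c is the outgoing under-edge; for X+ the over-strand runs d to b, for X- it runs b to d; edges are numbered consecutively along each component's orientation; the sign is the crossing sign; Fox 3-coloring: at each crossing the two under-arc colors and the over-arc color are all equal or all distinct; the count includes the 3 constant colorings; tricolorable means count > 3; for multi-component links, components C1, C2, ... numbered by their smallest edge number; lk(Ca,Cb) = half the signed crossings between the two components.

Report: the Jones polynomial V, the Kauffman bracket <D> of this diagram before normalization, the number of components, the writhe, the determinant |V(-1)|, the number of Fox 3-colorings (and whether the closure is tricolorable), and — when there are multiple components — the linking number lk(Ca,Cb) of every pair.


Jones polynomial: V(x) = -x^-4 + x^-3 + x^-1
<D> = -A^-5 - A^3 + A^7; writhe -3
components 1, writhe -3 (11 crossings)
3-colorings: 9 of 3^11, det 3 — tricolorable
note: det 3 = |V(-1)|; divisible by 3, so tricolorable


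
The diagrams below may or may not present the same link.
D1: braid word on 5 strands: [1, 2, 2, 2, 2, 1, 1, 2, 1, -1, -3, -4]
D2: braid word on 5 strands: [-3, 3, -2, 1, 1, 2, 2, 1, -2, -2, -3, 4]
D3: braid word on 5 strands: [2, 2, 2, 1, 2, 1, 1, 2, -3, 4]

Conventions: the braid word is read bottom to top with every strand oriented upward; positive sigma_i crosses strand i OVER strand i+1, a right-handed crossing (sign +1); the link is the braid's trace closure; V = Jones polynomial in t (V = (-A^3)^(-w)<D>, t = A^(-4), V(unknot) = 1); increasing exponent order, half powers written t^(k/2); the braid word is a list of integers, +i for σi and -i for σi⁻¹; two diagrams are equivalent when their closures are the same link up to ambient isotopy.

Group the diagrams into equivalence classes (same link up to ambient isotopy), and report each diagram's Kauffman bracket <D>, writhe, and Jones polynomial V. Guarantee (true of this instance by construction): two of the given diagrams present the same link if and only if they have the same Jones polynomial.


grouping into links: {D1, D3} | {D2}
V(D1) = t^3 + t^5 - t^6 + t^7 - t^8 + t^9 - t^10  (w +6, c 12, <D> = -A^-22 + A^-18 - A^-14 + A^-10 - A^-6 + A^-2 + A^6)
V(D2) = -t^-1 + 2 - t + 2t^2 - t^3 + t^4 - t^5  (w +2, c 12, <D> = -A^-14 + A^-10 - A^-6 + 2A^-2 - A^2 + 2A^6 - A^10)
V(D3) = t^3 + t^5 - t^6 + t^7 - t^8 + t^9 - t^10  [10 crossings, <D> = -A^-16 + A^-12 - A^-8 + A^-4 - 1 + A^4 + A^12, w = +8]
why: 2 values of V(t) split the 3 diagrams


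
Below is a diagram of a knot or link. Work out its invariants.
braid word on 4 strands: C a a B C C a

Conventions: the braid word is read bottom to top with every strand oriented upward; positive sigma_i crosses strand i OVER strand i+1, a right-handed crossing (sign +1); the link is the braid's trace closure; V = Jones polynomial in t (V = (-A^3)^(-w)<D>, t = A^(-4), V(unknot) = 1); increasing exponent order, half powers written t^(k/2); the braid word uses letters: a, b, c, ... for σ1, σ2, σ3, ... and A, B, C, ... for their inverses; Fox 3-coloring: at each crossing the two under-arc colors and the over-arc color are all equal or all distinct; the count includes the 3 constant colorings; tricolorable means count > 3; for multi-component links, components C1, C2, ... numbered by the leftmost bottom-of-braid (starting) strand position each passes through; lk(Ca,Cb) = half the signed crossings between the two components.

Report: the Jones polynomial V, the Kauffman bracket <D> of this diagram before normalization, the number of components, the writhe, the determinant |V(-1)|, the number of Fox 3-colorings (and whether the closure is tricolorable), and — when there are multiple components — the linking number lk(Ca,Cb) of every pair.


V(t) = -t^-3 + t^-2 - t^-1 + 3 - t + t^2 - t^3
bracket: A^-15 - A^-11 + A^-7 - 3A^-3 + A - A^5 + A^9, w = -1
1 component, writhe -1, over 7 crossings
det 9, colorings 27 of 3^7 — tricolorable
observation: |V(-1)| = 9: so tricolorable, since 3 divides 9


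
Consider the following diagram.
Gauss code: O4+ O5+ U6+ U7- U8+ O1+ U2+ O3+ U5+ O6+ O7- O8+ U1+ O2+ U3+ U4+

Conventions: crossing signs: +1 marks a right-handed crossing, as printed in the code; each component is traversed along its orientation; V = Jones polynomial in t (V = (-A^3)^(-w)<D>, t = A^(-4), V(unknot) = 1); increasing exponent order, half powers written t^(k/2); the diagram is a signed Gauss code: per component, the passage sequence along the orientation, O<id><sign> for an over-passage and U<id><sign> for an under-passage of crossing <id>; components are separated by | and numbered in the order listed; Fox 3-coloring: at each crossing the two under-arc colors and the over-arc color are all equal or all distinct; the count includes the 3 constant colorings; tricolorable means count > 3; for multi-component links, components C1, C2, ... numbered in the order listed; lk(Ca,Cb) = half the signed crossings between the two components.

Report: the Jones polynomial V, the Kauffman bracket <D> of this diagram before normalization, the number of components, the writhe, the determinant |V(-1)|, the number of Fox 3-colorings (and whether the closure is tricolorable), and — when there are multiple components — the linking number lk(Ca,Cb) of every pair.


V = t^2 + t^4 - t^5 + t^6 - t^7
<D> = -A^-10 + A^-6 - A^-2 + A^2 + A^10 (w = +6)
1 component over 8 crossings, w = +6
3 Fox colorings among 3^8, |V(-1)| = 5: not tricolorable
why: w = +6 (over 8 crossings) is diagram-only; (-A^3)^(-6) removes it from V


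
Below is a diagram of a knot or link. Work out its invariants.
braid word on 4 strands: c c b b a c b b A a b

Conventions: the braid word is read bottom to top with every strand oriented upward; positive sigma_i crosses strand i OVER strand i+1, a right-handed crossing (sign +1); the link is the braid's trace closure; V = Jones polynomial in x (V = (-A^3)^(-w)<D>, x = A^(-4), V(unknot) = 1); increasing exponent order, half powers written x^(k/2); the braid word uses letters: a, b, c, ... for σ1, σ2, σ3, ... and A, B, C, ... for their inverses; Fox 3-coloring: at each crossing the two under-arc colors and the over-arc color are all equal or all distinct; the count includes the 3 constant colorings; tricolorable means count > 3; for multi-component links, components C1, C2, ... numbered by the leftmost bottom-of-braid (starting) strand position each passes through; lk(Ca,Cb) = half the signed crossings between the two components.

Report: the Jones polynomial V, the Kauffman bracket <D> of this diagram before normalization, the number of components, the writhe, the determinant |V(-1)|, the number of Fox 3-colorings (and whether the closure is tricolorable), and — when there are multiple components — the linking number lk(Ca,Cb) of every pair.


V = x^3 + x^5 - x^8
<D> = A^-5 - A^7 - A^15 (w = +9)
1 component over 11 crossings, w = +9
9 Fox colorings among 3^11, |V(-1)| = 3: tricolorable
why: w = +9 (over 11 crossings) is diagram-only; (-A^3)^(-9) removes it from V


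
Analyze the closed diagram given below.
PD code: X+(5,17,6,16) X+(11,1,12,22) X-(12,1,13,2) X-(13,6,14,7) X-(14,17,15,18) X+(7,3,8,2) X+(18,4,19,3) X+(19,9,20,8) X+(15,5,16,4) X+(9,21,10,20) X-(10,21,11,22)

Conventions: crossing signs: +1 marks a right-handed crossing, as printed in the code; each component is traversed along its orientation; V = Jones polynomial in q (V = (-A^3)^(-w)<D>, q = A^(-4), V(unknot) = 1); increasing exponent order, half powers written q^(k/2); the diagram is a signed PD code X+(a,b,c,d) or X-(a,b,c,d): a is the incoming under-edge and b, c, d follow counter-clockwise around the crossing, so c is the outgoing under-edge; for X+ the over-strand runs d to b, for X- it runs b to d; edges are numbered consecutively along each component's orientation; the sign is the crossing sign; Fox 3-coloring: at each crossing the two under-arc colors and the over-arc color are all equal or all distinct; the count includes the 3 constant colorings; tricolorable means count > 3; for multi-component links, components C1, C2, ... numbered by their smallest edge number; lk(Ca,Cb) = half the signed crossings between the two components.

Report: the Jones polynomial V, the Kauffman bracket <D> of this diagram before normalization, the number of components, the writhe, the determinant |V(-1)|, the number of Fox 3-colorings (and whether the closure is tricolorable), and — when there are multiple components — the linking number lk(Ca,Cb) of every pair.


V(q) = q + q^3 - q^4
bracket: A^-7 - A^-3 - A^5, w = +3
1 component, writhe +3, over 11 crossings
det 3, colorings 9 of 3^11 — tricolorable
observation: the span of V is 3, forcing >= 3 crossings in any diagram


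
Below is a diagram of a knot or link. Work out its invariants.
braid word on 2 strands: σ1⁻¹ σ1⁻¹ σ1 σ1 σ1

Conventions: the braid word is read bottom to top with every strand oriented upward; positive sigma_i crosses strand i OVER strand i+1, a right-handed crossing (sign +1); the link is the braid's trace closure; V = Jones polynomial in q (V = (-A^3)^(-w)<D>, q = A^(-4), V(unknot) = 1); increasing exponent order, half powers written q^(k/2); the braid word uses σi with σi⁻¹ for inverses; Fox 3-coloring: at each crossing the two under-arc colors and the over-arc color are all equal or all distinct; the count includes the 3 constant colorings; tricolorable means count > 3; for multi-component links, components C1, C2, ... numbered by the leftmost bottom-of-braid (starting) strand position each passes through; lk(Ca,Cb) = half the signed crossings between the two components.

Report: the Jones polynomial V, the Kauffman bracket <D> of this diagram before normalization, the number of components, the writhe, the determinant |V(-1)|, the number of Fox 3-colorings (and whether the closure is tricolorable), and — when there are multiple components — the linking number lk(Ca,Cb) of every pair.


V = 1
<D> = -A^3 (w = +1)
1 component over 5 crossings, w = +1
3 Fox colorings among 3^5, |V(-1)| = 1: not tricolorable
why: w = +1 (over 5 crossings) is diagram-only; (-A^3)^(-1) removes it from V


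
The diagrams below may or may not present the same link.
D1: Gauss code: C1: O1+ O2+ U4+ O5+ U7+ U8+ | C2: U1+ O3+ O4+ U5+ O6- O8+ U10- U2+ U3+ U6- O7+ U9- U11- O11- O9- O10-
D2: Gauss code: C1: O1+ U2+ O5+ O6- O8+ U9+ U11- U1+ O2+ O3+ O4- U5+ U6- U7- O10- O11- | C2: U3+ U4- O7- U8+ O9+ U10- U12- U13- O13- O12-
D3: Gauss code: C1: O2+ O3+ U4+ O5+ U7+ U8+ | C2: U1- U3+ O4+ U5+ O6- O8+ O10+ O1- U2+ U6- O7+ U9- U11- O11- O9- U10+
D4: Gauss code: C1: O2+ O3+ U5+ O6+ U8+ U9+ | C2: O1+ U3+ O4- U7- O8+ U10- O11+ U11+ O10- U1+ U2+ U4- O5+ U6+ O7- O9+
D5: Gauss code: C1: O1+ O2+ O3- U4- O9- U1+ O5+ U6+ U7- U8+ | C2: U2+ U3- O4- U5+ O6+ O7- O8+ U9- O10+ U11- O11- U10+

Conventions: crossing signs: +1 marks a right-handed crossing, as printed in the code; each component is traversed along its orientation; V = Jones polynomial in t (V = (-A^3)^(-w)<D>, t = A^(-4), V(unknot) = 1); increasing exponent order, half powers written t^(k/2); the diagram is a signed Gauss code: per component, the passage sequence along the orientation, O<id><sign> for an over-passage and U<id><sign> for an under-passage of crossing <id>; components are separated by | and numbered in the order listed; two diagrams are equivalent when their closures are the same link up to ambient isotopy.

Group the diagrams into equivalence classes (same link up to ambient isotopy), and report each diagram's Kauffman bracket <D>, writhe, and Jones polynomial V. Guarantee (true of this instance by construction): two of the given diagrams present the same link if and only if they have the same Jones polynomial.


equivalence classes: {D1, D3, D4} | {D2, D5}
D1 (bracket A^-21 - A^-17 + 2A^-13 - 2A^-9 + 2A^-5 - A^-1 + A^3; 11 crossings at w = +3): V = -t^(3/2) + t^(5/2) - 2t^(7/2) + 2t^(9/2) - 2t^(11/2) + t^(13/2) - t^(15/2)
D2 (bracket -A^-17 + 2A^-13 - A^-9 + 2A^-5 - A^-1 + A^3; 13 crossings at w = -1): V = -t^(-3/2) + t^(-1/2) - 2t^(1/2) + t^(3/2) - 2t^(5/2) + t^(7/2)
V(D3) = -t^(3/2) + t^(5/2) - 2t^(7/2) + 2t^(9/2) - 2t^(11/2) + t^(13/2) - t^(15/2)  [11 crossings, <D> = A^-21 - A^-17 + 2A^-13 - 2A^-9 + 2A^-5 - A^-1 + A^3, w = +3]
V(D4) = -t^(3/2) + t^(5/2) - 2t^(7/2) + 2t^(9/2) - 2t^(11/2) + t^(13/2) - t^(15/2)  (w +5, c 11, <D> = A^-15 - A^-11 + 2A^-7 - 2A^-3 + 2A - A^5 + A^9)
V(D5) = -t^(-3/2) + t^(-1/2) - 2t^(1/2) + t^(3/2) - 2t^(5/2) + t^(7/2)  (w +1, c 11, <D> = -A^-11 + 2A^-7 - A^-3 + 2A - A^5 + A^9)
key observation: comparing 5 Jones polynomials yields 2 groups


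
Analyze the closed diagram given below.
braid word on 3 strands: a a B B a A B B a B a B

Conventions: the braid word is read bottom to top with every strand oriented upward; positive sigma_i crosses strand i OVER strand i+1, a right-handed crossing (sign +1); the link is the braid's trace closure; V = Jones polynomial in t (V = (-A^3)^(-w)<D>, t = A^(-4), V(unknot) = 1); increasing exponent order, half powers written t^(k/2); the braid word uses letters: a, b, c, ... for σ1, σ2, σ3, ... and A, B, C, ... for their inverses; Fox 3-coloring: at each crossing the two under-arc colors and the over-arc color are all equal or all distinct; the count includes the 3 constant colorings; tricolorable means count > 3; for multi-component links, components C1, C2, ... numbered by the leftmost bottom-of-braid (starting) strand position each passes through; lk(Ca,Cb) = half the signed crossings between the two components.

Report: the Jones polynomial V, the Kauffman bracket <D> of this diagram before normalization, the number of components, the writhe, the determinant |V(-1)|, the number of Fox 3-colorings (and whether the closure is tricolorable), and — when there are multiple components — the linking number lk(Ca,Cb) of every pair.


V = t^-7 - 3t^-6 + 5t^-5 - 8t^-4 + 10t^-3 - 10t^-2 + 10t^-1 - 7 + 5t - 3t^2 + t^3
<D> = A^-18 - 3A^-14 + 5A^-10 - 7A^-6 + 10A^-2 - 10A^2 + 10A^6 - 8A^10 + 5A^14 - 3A^18 + A^22 (w = -2)
1 component over 12 crossings, w = -2
9 Fox colorings among 3^12, |V(-1)| = 63: tricolorable
why: the span of V is 10, forcing >= 10 crossings in any diagram


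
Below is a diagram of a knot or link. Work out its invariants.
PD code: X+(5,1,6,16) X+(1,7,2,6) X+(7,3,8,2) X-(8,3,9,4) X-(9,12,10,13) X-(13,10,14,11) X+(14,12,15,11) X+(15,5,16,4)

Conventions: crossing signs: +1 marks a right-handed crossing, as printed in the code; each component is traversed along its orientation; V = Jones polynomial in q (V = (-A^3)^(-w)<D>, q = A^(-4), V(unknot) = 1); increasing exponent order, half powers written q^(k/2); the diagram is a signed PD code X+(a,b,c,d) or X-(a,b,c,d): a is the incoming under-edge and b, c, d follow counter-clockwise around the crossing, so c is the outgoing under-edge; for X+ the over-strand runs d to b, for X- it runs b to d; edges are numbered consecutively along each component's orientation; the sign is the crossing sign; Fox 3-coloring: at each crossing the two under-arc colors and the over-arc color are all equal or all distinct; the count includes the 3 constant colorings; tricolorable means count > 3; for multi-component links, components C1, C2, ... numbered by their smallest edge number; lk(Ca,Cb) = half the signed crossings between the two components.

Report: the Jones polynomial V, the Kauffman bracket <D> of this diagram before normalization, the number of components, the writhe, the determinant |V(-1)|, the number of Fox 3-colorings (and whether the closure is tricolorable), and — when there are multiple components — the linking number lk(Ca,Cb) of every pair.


V(q) = q + q^3 - q^4
bracket: -A^-10 + A^-6 + A^2, w = +2
1 component, writhe +2, over 8 crossings
det 3, colorings 9 of 3^8 — tricolorable
observation: V spans 3 powers of q: at least 3 crossings in any diagram


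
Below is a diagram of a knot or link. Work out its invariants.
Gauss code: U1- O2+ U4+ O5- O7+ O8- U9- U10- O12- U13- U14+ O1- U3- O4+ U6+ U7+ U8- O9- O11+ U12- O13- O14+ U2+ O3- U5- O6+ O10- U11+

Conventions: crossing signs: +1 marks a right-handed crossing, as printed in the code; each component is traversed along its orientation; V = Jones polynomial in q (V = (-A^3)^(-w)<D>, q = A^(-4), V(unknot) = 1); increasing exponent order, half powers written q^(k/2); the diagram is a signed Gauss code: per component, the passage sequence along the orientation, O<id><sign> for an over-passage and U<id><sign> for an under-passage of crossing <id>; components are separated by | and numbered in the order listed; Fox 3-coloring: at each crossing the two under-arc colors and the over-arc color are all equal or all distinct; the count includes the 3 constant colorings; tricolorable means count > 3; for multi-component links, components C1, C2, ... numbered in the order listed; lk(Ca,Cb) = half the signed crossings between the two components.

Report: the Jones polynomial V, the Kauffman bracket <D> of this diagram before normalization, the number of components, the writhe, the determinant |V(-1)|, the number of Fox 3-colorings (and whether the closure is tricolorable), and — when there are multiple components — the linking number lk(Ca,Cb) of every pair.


Jones polynomial: V(q) = q^-6 - 2q^-5 + 2q^-4 - 3q^-3 + 4q^-2 - 3q^-1 + 3 - 2q + q^2
<D> = A^-14 - 2A^-10 + 3A^-6 - 3A^-2 + 4A^2 - 3A^6 + 2A^10 - 2A^14 + A^18; writhe -2
components 1, writhe -2 (14 crossings)
3-colorings: 9 of 3^14, det 21 — tricolorable
note: det 21 = |V(-1)|; divisible by 3, so tricolorable


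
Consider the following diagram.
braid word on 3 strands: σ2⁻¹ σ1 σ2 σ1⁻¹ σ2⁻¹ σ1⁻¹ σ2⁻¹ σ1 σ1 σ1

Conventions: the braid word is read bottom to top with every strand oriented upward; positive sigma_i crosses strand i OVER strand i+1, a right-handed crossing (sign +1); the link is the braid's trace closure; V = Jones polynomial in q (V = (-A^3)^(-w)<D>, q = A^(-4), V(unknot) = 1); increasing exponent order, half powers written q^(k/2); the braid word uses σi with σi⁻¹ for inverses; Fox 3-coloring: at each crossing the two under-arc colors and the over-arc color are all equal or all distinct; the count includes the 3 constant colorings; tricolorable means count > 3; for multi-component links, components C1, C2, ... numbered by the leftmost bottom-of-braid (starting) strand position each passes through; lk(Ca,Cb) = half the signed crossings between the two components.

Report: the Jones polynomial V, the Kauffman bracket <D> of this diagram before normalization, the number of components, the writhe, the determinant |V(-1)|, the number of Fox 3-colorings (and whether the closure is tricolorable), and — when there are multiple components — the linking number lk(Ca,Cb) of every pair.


Jones polynomial: V(q) = -q^-3 + q^-2 - q^-1 + 3 - q + q^2 - q^3
<D> = -A^-12 + A^-8 - A^-4 + 3 - A^4 + A^8 - A^12; writhe 0
components 1, writhe 0 (10 crossings)
3-colorings: 27 of 3^10, det 9 — tricolorable
note: the span of V is 6, forcing >= 6 crossings in any diagram


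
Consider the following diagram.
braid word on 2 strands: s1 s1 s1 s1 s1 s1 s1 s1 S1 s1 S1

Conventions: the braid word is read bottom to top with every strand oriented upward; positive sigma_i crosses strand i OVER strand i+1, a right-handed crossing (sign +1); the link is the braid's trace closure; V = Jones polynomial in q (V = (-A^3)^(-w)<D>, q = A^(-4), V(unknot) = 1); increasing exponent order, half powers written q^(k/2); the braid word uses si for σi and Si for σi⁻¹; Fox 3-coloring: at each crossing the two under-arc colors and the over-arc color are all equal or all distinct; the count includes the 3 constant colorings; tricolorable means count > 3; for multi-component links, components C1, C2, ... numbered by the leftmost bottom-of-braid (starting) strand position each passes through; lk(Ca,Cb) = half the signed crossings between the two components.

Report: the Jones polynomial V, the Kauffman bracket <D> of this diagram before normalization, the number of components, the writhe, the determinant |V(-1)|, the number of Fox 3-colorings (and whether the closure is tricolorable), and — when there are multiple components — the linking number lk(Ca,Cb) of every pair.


V = q^3 + q^5 - q^6 + q^7 - q^8 + q^9 - q^10
<D> = A^-19 - A^-15 + A^-11 - A^-7 + A^-3 - A - A^9 (w = +7)
1 component over 11 crossings, w = +7
3 Fox colorings among 3^11, |V(-1)| = 7: not tricolorable
why: a (2,7) torus form — a single generator 7 times


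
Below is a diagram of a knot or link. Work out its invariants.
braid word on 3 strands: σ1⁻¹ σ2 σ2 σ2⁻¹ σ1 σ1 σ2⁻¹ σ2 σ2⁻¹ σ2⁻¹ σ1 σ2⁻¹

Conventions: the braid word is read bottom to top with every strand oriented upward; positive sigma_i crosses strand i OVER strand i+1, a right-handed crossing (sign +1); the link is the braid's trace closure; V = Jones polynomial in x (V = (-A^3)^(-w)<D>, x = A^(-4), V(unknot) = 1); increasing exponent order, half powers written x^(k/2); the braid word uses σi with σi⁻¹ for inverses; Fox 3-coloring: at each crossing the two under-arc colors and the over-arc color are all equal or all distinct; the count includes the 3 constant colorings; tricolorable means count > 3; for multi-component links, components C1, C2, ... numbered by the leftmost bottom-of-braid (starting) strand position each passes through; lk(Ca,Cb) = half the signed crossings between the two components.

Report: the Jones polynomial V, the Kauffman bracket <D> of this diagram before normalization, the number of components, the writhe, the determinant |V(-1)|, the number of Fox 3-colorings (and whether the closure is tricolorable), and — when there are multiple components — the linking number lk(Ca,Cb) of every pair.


V = -x^-3 + 2x^-2 - 2x^-1 + 3 - 2x + 2x^2 - x^3
<D> = -A^-12 + 2A^-8 - 2A^-4 + 3 - 2A^4 + 2A^8 - A^12 (w = 0)
1 component over 12 crossings, w = 0
3 Fox colorings among 3^12, |V(-1)| = 13: not tricolorable
why: w = 0 shifts under R1 moves; the (-A^3)^(0) factor cancels that in V


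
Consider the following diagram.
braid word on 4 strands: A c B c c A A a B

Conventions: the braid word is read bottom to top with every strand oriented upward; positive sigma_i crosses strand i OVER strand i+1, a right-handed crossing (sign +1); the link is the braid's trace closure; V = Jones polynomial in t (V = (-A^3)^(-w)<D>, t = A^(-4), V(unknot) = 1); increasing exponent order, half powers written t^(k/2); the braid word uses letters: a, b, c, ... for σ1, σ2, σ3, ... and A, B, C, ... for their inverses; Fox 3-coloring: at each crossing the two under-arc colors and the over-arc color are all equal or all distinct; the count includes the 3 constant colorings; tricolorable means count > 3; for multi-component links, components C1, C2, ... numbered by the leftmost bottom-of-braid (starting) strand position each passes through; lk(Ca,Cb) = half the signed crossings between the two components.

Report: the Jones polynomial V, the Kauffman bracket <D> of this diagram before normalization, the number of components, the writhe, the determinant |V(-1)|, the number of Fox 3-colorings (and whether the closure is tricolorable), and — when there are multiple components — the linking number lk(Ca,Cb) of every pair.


V(t) = -t^-3 + 2t^-2 - 2t^-1 + 3 - 2t + 2t^2 - t^3
bracket: A^-15 - 2A^-11 + 2A^-7 - 3A^-3 + 2A - 2A^5 + A^9, w = -1
1 component, writhe -1, over 9 crossings
det 13, colorings 3 of 3^9 — not tricolorable
observation: palindromic: swapping t for 1/t fixes V


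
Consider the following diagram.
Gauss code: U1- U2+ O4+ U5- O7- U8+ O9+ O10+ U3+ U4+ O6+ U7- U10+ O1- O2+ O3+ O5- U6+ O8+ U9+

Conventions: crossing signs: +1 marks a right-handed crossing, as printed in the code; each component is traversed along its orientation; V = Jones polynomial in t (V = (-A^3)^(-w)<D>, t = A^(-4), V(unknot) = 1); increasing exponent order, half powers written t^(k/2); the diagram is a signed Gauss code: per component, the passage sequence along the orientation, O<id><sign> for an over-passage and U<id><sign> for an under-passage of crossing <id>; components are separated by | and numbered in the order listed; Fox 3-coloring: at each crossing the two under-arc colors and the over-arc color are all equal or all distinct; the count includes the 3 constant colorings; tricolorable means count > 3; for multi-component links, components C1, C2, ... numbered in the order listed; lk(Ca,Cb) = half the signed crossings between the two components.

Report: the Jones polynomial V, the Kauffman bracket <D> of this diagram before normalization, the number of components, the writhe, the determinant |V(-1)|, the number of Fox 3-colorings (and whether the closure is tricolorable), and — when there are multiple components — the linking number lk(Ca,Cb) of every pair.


V(t) = 2t - 2t^2 + 3t^3 - 3t^4 + 2t^5 - 2t^6 + t^7
bracket: A^-16 - 2A^-12 + 2A^-8 - 3A^-4 + 3 - 2A^4 + 2A^8, w = +4
1 component, writhe +4, over 10 crossings
det 15, colorings 9 of 3^10 — tricolorable
observation: the span of V is 6, forcing >= 6 crossings in any diagram


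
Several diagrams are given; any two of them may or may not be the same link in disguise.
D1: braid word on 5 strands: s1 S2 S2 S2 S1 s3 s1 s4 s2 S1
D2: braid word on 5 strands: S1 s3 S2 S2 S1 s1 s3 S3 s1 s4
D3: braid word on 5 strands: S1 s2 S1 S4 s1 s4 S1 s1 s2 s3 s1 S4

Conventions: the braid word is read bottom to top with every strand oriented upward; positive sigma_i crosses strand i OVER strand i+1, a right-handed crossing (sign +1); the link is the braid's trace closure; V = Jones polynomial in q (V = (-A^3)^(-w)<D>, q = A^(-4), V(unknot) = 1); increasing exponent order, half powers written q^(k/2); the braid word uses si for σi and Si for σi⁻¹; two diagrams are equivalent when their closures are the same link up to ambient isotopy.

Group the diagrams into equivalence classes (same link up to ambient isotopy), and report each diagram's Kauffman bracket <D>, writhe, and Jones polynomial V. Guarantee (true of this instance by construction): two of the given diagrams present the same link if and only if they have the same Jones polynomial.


equivalence classes: {D1, D2} | {D3}
D1 (bracket 1 + A^4 + A^8 + A^12; 10 crossings at w = 0): V = q^-3 + q^-2 + q^-1 + 1
D2 (bracket 1 + A^4 + A^8 + A^12; 10 crossings at w = 0): V = q^-3 + q^-2 + q^-1 + 1
V(D3) = 1 + q + q^2 + q^3  [12 crossings, <D> = A^-6 + A^-2 + A^2 + A^6, w = +2]
key observation: V(q) takes 2 values over 3 diagrams, fixing the grouping


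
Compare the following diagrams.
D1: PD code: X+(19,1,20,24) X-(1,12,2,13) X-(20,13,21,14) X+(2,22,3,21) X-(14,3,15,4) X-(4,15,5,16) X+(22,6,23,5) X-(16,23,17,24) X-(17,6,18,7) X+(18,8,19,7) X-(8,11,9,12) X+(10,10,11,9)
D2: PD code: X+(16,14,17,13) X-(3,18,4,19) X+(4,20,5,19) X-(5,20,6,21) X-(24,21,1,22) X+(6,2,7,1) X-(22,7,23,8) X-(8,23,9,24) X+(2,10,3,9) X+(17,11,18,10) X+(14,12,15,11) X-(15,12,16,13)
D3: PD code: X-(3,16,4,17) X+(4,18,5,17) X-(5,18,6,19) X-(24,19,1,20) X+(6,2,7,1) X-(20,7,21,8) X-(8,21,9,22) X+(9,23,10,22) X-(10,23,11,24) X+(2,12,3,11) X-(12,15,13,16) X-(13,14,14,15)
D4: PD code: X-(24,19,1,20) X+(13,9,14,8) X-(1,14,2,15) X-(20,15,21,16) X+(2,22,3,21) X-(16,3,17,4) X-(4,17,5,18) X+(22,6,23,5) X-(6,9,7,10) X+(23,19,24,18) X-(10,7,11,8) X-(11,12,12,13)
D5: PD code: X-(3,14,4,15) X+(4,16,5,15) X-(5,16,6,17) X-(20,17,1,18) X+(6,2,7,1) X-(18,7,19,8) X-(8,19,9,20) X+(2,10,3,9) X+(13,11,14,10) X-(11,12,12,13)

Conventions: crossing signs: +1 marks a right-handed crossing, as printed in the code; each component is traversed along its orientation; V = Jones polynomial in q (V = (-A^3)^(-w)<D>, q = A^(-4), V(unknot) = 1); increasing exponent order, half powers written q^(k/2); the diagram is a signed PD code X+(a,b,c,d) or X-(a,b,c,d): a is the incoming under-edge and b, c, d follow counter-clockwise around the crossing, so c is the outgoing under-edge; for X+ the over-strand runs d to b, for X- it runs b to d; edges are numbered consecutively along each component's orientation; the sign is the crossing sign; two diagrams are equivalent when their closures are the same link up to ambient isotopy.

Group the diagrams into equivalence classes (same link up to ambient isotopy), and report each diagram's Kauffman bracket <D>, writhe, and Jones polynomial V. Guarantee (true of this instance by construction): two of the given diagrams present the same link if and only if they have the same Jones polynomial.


equivalence classes: {D1, D2, D3, D4, D5}
D1 (bracket A^-2 + A^6 - A^10; 12 crossings at w = -2): V = -q^-4 + q^-3 + q^-1
V(D2) = -q^-4 + q^-3 + q^-1  [12 crossings, <D> = A^4 + A^12 - A^16, w = 0]
V(D3) = -q^-4 + q^-3 + q^-1  [12 crossings, <D> = A^-8 + 1 - A^4, w = -4]
V(D4) = -q^-4 + q^-3 + q^-1  (w -4, c 12, <D> = A^-8 + 1 - A^4)
V(D5) = -q^-4 + q^-3 + q^-1  (w -2, c 10, <D> = A^-2 + A^6 - A^10)
key observation: one V(q) for all 5 diagrams — one class (guaranteed)


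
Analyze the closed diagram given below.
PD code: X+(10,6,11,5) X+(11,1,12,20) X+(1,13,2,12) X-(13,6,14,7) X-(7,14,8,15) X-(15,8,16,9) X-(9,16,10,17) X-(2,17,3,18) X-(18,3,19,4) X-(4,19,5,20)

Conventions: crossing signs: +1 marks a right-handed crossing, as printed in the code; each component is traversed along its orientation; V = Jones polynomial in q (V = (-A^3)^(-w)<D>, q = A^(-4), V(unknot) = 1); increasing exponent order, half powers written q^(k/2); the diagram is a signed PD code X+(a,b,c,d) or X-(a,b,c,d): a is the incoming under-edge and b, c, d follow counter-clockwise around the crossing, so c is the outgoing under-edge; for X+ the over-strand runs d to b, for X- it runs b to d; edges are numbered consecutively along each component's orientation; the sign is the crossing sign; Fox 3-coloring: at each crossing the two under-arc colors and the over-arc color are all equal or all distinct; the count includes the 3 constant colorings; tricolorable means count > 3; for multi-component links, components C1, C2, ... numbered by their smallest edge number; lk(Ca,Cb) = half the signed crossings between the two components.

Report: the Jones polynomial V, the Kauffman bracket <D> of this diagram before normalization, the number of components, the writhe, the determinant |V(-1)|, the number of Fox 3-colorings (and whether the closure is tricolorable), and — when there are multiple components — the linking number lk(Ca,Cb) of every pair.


V(q) = q^-8 - 2q^-7 + 3q^-6 - 4q^-5 + 3q^-4 - 3q^-3 + 3q^-2 - q^-1 + 1
bracket: A^-12 - A^-8 + 3A^-4 - 3 + 3A^4 - 4A^8 + 3A^12 - 2A^16 + A^20, w = -4
1 component, writhe -4, over 10 crossings
det 21, colorings 9 of 3^10 — tricolorable
observation: w = -4 (over 10 crossings) is diagram-only; (-A^3)^(4) removes it from V
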